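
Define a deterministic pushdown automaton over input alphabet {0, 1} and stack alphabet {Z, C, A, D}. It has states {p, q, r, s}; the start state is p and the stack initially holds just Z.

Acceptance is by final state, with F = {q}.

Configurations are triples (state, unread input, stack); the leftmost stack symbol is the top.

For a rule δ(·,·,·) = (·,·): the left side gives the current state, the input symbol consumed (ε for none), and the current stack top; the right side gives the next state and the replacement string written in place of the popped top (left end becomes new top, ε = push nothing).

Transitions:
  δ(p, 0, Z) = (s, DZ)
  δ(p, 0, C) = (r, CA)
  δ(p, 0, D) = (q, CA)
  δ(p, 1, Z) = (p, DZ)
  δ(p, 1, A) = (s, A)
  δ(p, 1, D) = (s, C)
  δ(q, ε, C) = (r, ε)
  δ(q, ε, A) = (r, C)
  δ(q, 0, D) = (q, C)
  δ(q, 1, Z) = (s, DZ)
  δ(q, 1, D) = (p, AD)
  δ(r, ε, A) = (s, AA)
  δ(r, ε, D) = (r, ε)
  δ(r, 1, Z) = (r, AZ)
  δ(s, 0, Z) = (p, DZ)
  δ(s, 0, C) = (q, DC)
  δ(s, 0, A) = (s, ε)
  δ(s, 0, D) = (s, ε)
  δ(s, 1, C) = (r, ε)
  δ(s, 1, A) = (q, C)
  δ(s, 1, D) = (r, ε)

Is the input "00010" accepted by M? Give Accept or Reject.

Accept

(p, 00010, Z)
  read 0, top Z: go to s, push DZ → (s, 0010, DZ)
  read 0, top D: go to s, push ε → (s, 010, Z)
  read 0, top Z: go to p, push DZ → (p, 10, DZ)
  read 1, top D: go to s, push C → (s, 0, CZ)
  read 0, top C: go to q, push DC → (q, ε, DCZ)
All input consumed; state q ∈ F.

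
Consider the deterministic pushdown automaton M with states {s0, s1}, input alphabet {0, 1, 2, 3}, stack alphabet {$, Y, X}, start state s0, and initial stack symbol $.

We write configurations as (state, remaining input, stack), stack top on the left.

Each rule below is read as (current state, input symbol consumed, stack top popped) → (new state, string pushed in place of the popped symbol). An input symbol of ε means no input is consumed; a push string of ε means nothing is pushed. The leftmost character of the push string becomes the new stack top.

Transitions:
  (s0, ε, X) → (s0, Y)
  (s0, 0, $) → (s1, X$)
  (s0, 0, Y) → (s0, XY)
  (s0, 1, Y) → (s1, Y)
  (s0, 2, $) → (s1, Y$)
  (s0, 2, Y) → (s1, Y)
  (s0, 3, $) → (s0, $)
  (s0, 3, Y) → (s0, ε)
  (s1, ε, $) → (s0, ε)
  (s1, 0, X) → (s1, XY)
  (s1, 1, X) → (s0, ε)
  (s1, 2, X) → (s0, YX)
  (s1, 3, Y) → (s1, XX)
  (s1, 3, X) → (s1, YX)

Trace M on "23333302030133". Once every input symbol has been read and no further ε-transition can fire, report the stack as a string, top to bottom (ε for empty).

YXXYXYXXXXX$

(s0, 23333302030133, $)
  read 2, top $: go to s1, push Y$ → (s1, 3333302030133, Y$)
  read 3, top Y: go to s1, push XX → (s1, 333302030133, XX$)
  read 3, top X: go to s1, push YX → (s1, 33302030133, YXX$)
  read 3, top Y: go to s1, push XX → (s1, 3302030133, XXXX$)
  read 3, top X: go to s1, push YX → (s1, 302030133, YXXXX$)
  read 3, top Y: go to s1, push XX → (s1, 02030133, XXXXXX$)
  read 0, top X: go to s1, push XY → (s1, 2030133, XYXXXXX$)
  read 2, top X: go to s0, push YX → (s0, 030133, YXYXXXXX$)
  read 0, top Y: go to s0, push XY → (s0, 30133, XYXYXXXXX$)
  ε-move, top X: go to s0, push Y → (s0, 30133, YYXYXXXXX$)
  read 3, top Y: go to s0, push ε → (s0, 0133, YXYXXXXX$)
  read 0, top Y: go to s0, push XY → (s0, 133, XYXYXXXXX$)
  ε-move, top X: go to s0, push Y → (s0, 133, YYXYXXXXX$)
  read 1, top Y: go to s1, push Y → (s1, 33, YYXYXXXXX$)
  read 3, top Y: go to s1, push XX → (s1, 3, XXYXYXXXXX$)
  read 3, top X: go to s1, push YX → (s1, ε, YXXYXYXXXXX$)
All input consumed in state s1 with stack YXXYXYXXXXX$.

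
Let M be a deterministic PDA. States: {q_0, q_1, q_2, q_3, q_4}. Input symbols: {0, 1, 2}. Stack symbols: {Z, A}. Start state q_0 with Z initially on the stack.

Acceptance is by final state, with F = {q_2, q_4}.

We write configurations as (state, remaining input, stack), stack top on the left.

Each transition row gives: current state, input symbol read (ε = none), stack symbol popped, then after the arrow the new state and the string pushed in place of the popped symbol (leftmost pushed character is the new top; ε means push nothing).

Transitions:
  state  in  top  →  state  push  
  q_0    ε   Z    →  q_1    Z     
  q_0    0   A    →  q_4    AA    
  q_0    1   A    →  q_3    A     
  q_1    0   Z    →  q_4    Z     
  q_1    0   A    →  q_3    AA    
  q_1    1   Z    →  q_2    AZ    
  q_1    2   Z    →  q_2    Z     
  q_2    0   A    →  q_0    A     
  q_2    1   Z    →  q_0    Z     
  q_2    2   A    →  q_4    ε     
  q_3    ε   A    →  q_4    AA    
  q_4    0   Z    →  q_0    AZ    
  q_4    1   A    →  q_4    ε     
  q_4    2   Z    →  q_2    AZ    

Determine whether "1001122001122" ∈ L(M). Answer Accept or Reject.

Accept

(q_0, 1001122001122, Z) ⊢ (q_1, 1001122001122, Z) ⊢ (q_2, 001122001122, AZ) ⊢ (q_0, 01122001122, AZ) ⊢ (q_4, 1122001122, AAZ) ⊢ (q_4, 122001122, AZ) ⊢ (q_4, 22001122, Z) ⊢ (q_2, 2001122, AZ) ⊢ (q_4, 001122, Z) ⊢ (q_0, 01122, AZ) ⊢ (q_4, 1122, AAZ) ⊢ (q_4, 122, AZ) ⊢ (q_4, 22, Z) ⊢ (q_2, 2, AZ) ⊢ (q_4, ε, Z)
All input consumed; state q_4 ∈ F.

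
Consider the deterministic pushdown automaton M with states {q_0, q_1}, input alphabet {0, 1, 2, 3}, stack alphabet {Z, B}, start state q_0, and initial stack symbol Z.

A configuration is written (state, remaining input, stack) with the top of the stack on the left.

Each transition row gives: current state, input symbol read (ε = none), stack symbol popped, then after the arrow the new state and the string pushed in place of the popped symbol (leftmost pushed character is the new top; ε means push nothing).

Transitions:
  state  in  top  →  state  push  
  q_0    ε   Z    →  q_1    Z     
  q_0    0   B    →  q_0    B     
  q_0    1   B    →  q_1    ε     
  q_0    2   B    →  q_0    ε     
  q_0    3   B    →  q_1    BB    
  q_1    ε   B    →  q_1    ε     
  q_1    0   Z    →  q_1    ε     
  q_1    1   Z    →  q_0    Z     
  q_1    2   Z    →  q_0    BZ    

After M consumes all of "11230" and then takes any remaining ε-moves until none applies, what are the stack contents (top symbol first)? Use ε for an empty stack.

ε

(q_0, 11230, Z) ⊢ (q_1, 11230, Z) ⊢ (q_0, 1230, Z) ⊢ (q_1, 1230, Z) ⊢ (q_0, 230, Z) ⊢ (q_1, 230, Z) ⊢ (q_0, 30, BZ) ⊢ (q_1, 0, BBZ) ⊢ (q_1, 0, BZ) ⊢ (q_1, 0, Z) ⊢ (q_1, ε, ε)
All input consumed in state q_1 with stack ε.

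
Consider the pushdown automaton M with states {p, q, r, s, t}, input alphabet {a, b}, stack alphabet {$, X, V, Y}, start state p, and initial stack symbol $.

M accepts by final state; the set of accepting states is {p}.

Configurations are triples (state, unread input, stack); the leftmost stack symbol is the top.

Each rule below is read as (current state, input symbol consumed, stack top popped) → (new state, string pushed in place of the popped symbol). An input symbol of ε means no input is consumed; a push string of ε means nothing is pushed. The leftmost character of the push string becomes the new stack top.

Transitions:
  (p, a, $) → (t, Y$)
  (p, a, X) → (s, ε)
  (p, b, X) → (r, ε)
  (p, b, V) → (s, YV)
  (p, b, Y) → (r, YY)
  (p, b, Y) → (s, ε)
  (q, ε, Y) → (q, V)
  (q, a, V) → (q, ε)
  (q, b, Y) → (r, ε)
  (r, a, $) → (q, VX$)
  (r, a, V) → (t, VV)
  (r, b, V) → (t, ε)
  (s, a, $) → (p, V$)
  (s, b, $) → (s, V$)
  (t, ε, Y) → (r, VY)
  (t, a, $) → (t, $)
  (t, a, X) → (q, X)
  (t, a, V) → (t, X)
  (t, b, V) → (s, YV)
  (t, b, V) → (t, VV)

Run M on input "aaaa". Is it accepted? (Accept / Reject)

No computation consumes all input and reaches a final state.

Reject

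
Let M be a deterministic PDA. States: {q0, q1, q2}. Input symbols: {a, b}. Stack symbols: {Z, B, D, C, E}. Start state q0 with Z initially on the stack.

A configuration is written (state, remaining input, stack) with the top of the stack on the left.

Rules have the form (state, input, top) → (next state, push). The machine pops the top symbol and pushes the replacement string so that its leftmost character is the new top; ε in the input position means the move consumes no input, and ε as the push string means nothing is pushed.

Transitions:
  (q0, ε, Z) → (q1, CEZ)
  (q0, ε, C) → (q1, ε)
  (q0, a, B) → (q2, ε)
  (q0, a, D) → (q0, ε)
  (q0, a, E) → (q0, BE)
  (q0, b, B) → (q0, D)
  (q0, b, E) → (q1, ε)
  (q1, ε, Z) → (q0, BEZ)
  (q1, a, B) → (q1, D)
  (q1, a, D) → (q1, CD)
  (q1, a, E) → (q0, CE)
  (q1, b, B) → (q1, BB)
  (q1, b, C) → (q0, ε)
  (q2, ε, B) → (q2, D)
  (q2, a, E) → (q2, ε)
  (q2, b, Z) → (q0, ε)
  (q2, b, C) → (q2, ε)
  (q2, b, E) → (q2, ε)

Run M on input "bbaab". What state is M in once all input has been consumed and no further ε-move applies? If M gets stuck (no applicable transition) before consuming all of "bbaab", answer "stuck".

q0

(q0, bbaab, Z)
  ε-move, top Z: go to q1, push CEZ → (q1, bbaab, CEZ)
  read b, top C: go to q0, push ε → (q0, baab, EZ)
  read b, top E: go to q1, push ε → (q1, aab, Z)
  ε-move, top Z: go to q0, push BEZ → (q0, aab, BEZ)
  read a, top B: go to q2, push ε → (q2, ab, EZ)
  read a, top E: go to q2, push ε → (q2, b, Z)
  read b, top Z: go to q0, push ε → (q0, ε, ε)
All input consumed; M is in state q0.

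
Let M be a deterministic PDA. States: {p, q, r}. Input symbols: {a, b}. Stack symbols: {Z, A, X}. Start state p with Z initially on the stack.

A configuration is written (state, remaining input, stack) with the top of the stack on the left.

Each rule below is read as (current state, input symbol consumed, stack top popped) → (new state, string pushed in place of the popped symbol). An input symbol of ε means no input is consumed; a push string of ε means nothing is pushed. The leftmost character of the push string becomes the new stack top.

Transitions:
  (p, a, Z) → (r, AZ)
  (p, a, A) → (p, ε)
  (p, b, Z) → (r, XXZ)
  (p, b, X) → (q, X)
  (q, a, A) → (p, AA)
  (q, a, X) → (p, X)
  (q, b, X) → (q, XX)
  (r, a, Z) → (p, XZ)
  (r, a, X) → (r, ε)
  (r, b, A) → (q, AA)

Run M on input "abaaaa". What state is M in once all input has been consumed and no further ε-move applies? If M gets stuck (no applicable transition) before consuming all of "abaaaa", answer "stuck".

p

(p, abaaaa, Z)
  read a, top Z: go to r, push AZ → (r, baaaa, AZ)
  read b, top A: go to q, push AA → (q, aaaa, AAZ)
  read a, top A: go to p, push AA → (p, aaa, AAAZ)
  read a, top A: go to p, push ε → (p, aa, AAZ)
  read a, top A: go to p, push ε → (p, a, AZ)
  read a, top A: go to p, push ε → (p, ε, Z)
All input consumed; M is in state p.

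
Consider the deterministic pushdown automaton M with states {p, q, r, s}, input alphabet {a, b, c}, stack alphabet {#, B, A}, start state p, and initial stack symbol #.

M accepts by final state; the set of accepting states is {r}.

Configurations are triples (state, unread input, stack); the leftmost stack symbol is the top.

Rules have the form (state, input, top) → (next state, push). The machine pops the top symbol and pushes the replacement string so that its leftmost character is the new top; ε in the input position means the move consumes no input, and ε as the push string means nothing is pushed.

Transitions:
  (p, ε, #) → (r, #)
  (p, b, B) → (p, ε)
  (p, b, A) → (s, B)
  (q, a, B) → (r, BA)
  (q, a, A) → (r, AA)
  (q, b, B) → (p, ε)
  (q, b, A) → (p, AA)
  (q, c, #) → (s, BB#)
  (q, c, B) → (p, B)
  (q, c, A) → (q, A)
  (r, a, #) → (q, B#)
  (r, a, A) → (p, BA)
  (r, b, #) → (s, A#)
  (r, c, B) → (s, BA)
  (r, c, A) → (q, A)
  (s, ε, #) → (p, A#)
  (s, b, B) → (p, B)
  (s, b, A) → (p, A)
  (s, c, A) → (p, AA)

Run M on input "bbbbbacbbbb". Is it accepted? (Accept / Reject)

Reject

(p, bbbbbacbbbb, #) ⊢ (r, bbbbbacbbbb, #) ⊢ (s, bbbbacbbbb, A#) ⊢ (p, bbbacbbbb, A#) ⊢ (s, bbacbbbb, B#) ⊢ (p, bacbbbb, B#) ⊢ (p, acbbbb, #) ⊢ (r, acbbbb, #) ⊢ (q, cbbbb, B#) ⊢ (p, bbbb, B#) ⊢ (p, bbb, #) ⊢ (r, bbb, #) ⊢ (s, bb, A#) ⊢ (p, b, A#) ⊢ (s, ε, B#)
All input consumed; state s ∉ F and no further ε-move applies.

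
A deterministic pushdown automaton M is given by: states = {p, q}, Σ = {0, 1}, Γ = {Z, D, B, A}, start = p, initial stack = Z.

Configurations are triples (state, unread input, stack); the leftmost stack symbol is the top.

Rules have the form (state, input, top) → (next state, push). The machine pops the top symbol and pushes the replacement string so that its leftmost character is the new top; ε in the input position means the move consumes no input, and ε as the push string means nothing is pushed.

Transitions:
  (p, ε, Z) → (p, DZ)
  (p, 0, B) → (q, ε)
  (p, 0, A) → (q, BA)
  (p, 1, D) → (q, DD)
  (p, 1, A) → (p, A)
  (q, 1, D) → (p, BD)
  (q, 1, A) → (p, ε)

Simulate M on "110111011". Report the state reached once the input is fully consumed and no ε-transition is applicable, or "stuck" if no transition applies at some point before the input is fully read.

(p, 110111011, Z)
  ε-move, top Z: go to p, push DZ → (p, 110111011, DZ)
  read 1, top D: go to q, push DD → (q, 10111011, DDZ)
  read 1, top D: go to p, push BD → (p, 0111011, BDDZ)
  read 0, top B: go to q, push ε → (q, 111011, DDZ)
  read 1, top D: go to p, push BD → (p, 11011, BDDZ)
No transition for (p, 1, top B); M blocks with input 11011 remaining.

stuck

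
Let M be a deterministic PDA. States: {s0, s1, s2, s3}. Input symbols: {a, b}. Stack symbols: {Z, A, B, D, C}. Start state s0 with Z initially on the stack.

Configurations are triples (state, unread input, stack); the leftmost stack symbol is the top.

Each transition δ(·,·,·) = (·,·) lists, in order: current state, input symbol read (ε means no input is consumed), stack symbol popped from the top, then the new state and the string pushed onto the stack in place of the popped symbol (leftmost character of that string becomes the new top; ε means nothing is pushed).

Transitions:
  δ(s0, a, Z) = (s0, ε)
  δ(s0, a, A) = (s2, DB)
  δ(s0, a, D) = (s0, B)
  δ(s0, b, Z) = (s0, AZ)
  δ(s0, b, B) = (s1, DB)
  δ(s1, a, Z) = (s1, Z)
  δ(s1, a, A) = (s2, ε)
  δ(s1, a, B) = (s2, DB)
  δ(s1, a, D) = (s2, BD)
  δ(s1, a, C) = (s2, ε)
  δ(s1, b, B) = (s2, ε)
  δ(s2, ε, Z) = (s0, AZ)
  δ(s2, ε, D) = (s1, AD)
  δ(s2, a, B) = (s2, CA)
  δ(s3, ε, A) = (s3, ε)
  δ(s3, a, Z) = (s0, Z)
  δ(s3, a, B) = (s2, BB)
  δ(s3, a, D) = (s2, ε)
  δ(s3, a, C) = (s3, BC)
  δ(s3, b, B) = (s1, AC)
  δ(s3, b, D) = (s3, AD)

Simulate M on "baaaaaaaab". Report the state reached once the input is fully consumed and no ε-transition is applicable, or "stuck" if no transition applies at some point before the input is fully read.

(s0, baaaaaaaab, Z)
  read b, top Z: go to s0, push AZ → (s0, aaaaaaaab, AZ)
  read a, top A: go to s2, push DB → (s2, aaaaaaab, DBZ)
  ε-move, top D: go to s1, push AD → (s1, aaaaaaab, ADBZ)
  read a, top A: go to s2, push ε → (s2, aaaaaab, DBZ)
  ε-move, top D: go to s1, push AD → (s1, aaaaaab, ADBZ)
  read a, top A: go to s2, push ε → (s2, aaaaab, DBZ)
  ε-move, top D: go to s1, push AD → (s1, aaaaab, ADBZ)
  read a, top A: go to s2, push ε → (s2, aaaab, DBZ)
  ε-move, top D: go to s1, push AD → (s1, aaaab, ADBZ)
  read a, top A: go to s2, push ε → (s2, aaab, DBZ)
  ε-move, top D: go to s1, push AD → (s1, aaab, ADBZ)
  read a, top A: go to s2, push ε → (s2, aab, DBZ)
  ε-move, top D: go to s1, push AD → (s1, aab, ADBZ)
  read a, top A: go to s2, push ε → (s2, ab, DBZ)
  ε-move, top D: go to s1, push AD → (s1, ab, ADBZ)
  read a, top A: go to s2, push ε → (s2, b, DBZ)
  ε-move, top D: go to s1, push AD → (s1, b, ADBZ)
No transition for (s1, b, top A); M blocks with input b remaining.

stuck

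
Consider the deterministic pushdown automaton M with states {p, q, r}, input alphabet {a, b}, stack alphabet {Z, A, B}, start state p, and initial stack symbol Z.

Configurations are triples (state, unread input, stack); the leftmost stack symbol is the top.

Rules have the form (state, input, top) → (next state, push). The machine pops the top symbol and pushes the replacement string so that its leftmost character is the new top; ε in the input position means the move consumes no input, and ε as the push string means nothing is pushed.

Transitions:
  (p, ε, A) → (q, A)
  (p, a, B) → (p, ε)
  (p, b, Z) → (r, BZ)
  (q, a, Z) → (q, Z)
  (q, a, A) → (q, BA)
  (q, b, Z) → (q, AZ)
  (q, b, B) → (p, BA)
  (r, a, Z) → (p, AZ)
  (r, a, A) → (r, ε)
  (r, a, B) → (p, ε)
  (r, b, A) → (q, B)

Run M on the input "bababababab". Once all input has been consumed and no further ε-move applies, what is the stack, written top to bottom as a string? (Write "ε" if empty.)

BZ

(p, bababababab, Z)
  read b, top Z: go to r, push BZ → (r, ababababab, BZ)
  read a, top B: go to p, push ε → (p, babababab, Z)
  read b, top Z: go to r, push BZ → (r, abababab, BZ)
  read a, top B: go to p, push ε → (p, bababab, Z)
  read b, top Z: go to r, push BZ → (r, ababab, BZ)
  read a, top B: go to p, push ε → (p, babab, Z)
  read b, top Z: go to r, push BZ → (r, abab, BZ)
  read a, top B: go to p, push ε → (p, bab, Z)
  read b, top Z: go to r, push BZ → (r, ab, BZ)
  read a, top B: go to p, push ε → (p, b, Z)
  read b, top Z: go to r, push BZ → (r, ε, BZ)
All input consumed in state r with stack BZ.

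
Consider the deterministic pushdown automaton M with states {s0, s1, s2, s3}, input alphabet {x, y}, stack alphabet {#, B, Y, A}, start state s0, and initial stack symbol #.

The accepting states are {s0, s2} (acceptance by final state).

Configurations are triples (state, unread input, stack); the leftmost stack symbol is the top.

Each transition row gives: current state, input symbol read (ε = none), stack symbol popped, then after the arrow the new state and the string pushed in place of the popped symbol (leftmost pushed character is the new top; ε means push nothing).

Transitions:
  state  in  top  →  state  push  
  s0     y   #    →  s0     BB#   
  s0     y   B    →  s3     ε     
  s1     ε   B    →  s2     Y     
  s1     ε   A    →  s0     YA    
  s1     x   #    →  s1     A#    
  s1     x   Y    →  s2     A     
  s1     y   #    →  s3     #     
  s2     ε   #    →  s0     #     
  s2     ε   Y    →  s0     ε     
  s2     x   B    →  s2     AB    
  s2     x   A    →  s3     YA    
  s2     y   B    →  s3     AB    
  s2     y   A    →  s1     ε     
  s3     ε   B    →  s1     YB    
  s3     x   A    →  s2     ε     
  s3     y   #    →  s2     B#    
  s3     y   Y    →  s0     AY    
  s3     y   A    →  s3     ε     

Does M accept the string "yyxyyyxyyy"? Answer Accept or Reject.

(s0, yyxyyyxyyy, #)
  read y, top #: go to s0, push BB# → (s0, yxyyyxyyy, BB#)
  read y, top B: go to s3, push ε → (s3, xyyyxyyy, B#)
  ε-move, top B: go to s1, push YB → (s1, xyyyxyyy, YB#)
  read x, top Y: go to s2, push A → (s2, yyyxyyy, AB#)
  read y, top A: go to s1, push ε → (s1, yyxyyy, B#)
  ε-move, top B: go to s2, push Y → (s2, yyxyyy, Y#)
  ε-move, top Y: go to s0, push ε → (s0, yyxyyy, #)
  read y, top #: go to s0, push BB# → (s0, yxyyy, BB#)
  read y, top B: go to s3, push ε → (s3, xyyy, B#)
  ε-move, top B: go to s1, push YB → (s1, xyyy, YB#)
  read x, top Y: go to s2, push A → (s2, yyy, AB#)
  read y, top A: go to s1, push ε → (s1, yy, B#)
  ε-move, top B: go to s2, push Y → (s2, yy, Y#)
  ε-move, top Y: go to s0, push ε → (s0, yy, #)
  read y, top #: go to s0, push BB# → (s0, y, BB#)
  read y, top B: go to s3, push ε → (s3, ε, B#)
  ε-move, top B: go to s1, push YB → (s1, ε, YB#)
All input consumed; state s1 ∉ F and no further ε-move applies.

Reject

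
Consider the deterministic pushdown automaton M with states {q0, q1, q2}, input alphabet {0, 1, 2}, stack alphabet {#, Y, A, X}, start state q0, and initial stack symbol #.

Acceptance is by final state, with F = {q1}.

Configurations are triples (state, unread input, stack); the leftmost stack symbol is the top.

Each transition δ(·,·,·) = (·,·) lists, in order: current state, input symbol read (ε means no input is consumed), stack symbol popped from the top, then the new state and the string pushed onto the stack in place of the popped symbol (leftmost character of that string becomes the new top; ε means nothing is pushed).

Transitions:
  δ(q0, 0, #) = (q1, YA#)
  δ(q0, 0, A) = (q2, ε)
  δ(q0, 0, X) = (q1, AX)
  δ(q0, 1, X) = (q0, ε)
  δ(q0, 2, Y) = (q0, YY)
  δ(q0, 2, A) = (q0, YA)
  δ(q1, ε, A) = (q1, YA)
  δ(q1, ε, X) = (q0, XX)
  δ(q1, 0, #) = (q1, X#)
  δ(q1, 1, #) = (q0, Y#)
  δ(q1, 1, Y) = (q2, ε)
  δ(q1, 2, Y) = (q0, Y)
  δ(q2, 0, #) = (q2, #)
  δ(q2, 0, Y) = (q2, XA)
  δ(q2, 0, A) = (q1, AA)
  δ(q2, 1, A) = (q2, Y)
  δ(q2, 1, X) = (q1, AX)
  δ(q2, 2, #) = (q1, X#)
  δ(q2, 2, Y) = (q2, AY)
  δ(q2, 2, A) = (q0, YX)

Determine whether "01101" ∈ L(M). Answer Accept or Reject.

Accept

(q0, 01101, #)
  read 0, top #: go to q1, push YA# → (q1, 1101, YA#)
  read 1, top Y: go to q2, push ε → (q2, 101, A#)
  read 1, top A: go to q2, push Y → (q2, 01, Y#)
  read 0, top Y: go to q2, push XA → (q2, 1, XA#)
  read 1, top X: go to q1, push AX → (q1, ε, AXA#)
All input consumed; state q1 ∈ F.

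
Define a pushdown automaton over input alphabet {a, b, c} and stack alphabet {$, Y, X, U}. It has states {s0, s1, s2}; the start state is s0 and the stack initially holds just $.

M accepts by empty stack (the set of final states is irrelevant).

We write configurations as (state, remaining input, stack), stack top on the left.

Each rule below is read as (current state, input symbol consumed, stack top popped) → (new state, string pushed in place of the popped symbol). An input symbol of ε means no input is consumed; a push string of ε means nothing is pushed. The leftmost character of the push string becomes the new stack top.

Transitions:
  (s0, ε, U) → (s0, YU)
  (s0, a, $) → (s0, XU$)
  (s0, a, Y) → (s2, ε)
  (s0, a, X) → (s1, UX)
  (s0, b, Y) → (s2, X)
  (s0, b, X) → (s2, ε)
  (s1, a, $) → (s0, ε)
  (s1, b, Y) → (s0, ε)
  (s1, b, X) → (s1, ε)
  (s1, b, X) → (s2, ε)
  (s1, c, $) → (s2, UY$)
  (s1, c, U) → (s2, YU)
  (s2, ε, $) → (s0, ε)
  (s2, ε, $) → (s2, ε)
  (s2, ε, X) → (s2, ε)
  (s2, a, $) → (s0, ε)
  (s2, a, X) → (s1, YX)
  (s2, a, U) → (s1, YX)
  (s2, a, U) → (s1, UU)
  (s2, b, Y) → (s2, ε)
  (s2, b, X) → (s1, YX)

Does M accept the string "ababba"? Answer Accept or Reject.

Accept

One accepting computation: (s0, ababba, $) ⊢ (s0, babba, XU$) ⊢ (s2, abba, U$) ⊢ (s1, bba, YX$) ⊢ (s0, ba, X$) ⊢ (s2, a, $) ⊢ (s0, ε, ε)
All input consumed and the stack is empty.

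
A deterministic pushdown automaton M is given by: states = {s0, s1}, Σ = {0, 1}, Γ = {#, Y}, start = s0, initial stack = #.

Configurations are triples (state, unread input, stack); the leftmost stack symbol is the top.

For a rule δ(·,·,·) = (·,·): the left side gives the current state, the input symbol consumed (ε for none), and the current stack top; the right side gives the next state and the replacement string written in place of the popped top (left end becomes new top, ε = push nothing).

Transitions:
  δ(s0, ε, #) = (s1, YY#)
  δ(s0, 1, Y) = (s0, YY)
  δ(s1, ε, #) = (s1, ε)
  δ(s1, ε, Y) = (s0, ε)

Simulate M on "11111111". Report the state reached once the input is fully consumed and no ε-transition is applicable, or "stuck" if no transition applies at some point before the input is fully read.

s0

(s0, 11111111, #)
  ε-move, top #: go to s1, push YY# → (s1, 11111111, YY#)
  ε-move, top Y: go to s0, push ε → (s0, 11111111, Y#)
  read 1, top Y: go to s0, push YY → (s0, 1111111, YY#)
  read 1, top Y: go to s0, push YY → (s0, 111111, YYY#)
  read 1, top Y: go to s0, push YY → (s0, 11111, YYYY#)
  read 1, top Y: go to s0, push YY → (s0, 1111, YYYYY#)
  read 1, top Y: go to s0, push YY → (s0, 111, YYYYYY#)
  read 1, top Y: go to s0, push YY → (s0, 11, YYYYYYY#)
  read 1, top Y: go to s0, push YY → (s0, 1, YYYYYYYY#)
  read 1, top Y: go to s0, push YY → (s0, ε, YYYYYYYYY#)
All input consumed; M is in state s0.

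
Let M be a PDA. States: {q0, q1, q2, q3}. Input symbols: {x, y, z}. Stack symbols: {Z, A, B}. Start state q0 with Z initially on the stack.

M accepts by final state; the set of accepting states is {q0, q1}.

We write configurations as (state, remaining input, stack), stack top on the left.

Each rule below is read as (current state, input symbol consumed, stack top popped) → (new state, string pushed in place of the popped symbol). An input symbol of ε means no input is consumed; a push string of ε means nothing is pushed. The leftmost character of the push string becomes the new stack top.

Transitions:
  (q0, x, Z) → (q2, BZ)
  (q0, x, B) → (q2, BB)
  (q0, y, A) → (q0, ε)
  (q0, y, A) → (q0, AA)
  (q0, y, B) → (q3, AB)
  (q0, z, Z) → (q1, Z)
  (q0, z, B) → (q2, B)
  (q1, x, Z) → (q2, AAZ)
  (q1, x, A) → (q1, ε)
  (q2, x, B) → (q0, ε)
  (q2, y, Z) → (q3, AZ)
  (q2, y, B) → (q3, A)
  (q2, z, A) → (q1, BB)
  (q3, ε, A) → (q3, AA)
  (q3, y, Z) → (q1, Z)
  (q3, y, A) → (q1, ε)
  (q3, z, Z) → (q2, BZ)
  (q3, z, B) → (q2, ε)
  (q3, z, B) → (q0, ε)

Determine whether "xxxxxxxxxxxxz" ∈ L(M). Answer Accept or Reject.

Accept

One accepting computation: (q0, xxxxxxxxxxxxz, Z) ⊢ (q2, xxxxxxxxxxxz, BZ) ⊢ (q0, xxxxxxxxxxz, Z) ⊢ (q2, xxxxxxxxxz, BZ) ⊢ (q0, xxxxxxxxz, Z) ⊢ (q2, xxxxxxxz, BZ) ⊢ (q0, xxxxxxz, Z) ⊢ (q2, xxxxxz, BZ) ⊢ (q0, xxxxz, Z) ⊢ (q2, xxxz, BZ) ⊢ (q0, xxz, Z) ⊢ (q2, xz, BZ) ⊢ (q0, z, Z) ⊢ (q1, ε, Z)
All input consumed and state q1 ∈ F.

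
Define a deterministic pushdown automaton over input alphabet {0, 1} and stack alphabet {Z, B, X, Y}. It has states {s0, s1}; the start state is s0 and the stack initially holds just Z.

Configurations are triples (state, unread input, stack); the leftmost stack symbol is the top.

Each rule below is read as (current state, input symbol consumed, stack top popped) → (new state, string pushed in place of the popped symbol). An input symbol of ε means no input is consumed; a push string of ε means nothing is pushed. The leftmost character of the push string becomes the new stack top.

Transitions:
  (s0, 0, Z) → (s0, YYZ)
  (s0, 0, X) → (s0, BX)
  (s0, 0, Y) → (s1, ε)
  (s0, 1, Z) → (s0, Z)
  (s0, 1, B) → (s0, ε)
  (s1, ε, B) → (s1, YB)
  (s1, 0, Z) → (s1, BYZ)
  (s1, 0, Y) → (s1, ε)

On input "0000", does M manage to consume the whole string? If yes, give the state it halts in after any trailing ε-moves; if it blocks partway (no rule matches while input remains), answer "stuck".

(s0, 0000, Z)
  read 0, top Z: go to s0, push YYZ → (s0, 000, YYZ)
  read 0, top Y: go to s1, push ε → (s1, 00, YZ)
  read 0, top Y: go to s1, push ε → (s1, 0, Z)
  read 0, top Z: go to s1, push BYZ → (s1, ε, BYZ)
  ε-move, top B: go to s1, push YB → (s1, ε, YBYZ)
All input consumed; M is in state s1.

s1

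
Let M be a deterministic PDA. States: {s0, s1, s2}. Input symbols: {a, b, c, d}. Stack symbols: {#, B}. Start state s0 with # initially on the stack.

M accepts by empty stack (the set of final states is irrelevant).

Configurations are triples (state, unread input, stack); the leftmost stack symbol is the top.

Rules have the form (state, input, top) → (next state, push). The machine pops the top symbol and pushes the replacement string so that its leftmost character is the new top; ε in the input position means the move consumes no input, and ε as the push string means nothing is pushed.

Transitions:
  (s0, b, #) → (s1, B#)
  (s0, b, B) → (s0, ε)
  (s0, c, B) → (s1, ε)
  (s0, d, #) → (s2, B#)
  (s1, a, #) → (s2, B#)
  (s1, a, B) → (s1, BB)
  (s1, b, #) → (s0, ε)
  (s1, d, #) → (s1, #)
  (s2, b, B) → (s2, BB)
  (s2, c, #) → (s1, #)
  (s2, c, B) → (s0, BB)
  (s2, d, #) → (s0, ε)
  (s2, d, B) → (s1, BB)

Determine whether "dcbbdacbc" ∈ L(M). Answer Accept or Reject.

(s0, dcbbdacbc, #)
  read d, top #: go to s2, push B# → (s2, cbbdacbc, B#)
  read c, top B: go to s0, push BB → (s0, bbdacbc, BB#)
  read b, top B: go to s0, push ε → (s0, bdacbc, B#)
  read b, top B: go to s0, push ε → (s0, dacbc, #)
  read d, top #: go to s2, push B# → (s2, acbc, B#)
No transition applies at (s2, acbc, B#); input not fully consumed.

Reject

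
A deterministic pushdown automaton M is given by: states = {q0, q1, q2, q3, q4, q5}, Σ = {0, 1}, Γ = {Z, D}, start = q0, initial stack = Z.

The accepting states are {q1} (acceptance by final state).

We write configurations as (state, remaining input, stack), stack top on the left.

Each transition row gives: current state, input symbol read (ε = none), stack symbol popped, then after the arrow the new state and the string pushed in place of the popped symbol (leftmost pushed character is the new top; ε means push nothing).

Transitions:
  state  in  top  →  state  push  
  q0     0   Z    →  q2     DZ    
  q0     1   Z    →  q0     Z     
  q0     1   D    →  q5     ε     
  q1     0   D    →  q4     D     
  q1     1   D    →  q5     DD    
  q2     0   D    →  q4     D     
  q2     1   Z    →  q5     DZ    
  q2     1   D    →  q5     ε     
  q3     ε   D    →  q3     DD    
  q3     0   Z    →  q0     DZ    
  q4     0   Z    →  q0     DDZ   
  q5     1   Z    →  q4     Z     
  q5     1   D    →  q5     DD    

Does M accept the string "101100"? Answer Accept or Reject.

(q0, 101100, Z) ⊢ (q0, 01100, Z) ⊢ (q2, 1100, DZ) ⊢ (q5, 100, Z) ⊢ (q4, 00, Z) ⊢ (q0, 0, DDZ)
No transition applies at (q0, 0, DDZ); input not fully consumed.

Reject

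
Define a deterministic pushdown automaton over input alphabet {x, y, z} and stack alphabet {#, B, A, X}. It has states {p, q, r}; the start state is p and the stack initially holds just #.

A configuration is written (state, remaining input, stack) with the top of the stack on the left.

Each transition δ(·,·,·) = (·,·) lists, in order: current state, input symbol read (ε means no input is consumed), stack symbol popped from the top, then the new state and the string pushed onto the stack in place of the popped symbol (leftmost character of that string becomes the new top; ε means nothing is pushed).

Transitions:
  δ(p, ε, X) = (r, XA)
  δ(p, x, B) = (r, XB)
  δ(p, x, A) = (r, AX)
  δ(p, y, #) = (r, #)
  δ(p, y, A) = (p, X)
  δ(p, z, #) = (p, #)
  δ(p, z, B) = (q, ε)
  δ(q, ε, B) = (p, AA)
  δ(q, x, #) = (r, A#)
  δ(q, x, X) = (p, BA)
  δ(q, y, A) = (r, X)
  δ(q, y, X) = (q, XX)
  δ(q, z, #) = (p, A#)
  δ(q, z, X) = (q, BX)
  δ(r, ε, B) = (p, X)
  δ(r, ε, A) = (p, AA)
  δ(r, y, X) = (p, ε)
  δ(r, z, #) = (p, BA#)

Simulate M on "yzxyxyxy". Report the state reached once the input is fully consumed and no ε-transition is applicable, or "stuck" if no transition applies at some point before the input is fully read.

p

(p, yzxyxyxy, #)
  read y, top #: go to r, push # → (r, zxyxyxy, #)
  read z, top #: go to p, push BA# → (p, xyxyxy, BA#)
  read x, top B: go to r, push XB → (r, yxyxy, XBA#)
  read y, top X: go to p, push ε → (p, xyxy, BA#)
  read x, top B: go to r, push XB → (r, yxy, XBA#)
  read y, top X: go to p, push ε → (p, xy, BA#)
  read x, top B: go to r, push XB → (r, y, XBA#)
  read y, top X: go to p, push ε → (p, ε, BA#)
All input consumed; M is in state p.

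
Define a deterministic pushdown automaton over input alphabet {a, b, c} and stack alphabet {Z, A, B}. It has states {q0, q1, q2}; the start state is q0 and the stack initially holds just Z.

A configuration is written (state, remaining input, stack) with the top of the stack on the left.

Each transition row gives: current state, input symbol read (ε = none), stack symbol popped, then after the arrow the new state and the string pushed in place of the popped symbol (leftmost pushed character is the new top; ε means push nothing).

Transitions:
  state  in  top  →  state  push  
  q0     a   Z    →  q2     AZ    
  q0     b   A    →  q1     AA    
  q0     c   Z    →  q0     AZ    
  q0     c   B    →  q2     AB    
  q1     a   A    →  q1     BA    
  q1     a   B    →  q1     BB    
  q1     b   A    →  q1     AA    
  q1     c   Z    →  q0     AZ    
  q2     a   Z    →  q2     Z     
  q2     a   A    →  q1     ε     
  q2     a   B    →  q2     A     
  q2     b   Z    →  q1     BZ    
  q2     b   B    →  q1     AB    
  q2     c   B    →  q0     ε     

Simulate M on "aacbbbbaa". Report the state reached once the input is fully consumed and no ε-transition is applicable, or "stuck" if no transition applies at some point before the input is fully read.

q1

(q0, aacbbbbaa, Z) ⊢ (q2, acbbbbaa, AZ) ⊢ (q1, cbbbbaa, Z) ⊢ (q0, bbbbaa, AZ) ⊢ (q1, bbbaa, AAZ) ⊢ (q1, bbaa, AAAZ) ⊢ (q1, baa, AAAAZ) ⊢ (q1, aa, AAAAAZ) ⊢ (q1, a, BAAAAAZ) ⊢ (q1, ε, BBAAAAAZ)
All input consumed; M is in state q1.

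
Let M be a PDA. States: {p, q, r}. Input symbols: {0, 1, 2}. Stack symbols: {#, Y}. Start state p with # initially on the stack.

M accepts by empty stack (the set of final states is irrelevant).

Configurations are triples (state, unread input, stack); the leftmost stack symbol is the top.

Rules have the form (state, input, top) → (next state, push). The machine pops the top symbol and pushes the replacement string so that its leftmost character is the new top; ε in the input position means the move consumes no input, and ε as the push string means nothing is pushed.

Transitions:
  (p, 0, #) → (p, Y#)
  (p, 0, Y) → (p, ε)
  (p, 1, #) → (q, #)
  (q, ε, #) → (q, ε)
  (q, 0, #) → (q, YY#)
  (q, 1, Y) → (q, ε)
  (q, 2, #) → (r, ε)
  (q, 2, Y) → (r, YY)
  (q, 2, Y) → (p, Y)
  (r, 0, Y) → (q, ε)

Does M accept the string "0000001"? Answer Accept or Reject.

One accepting computation: (p, 0000001, #) ⊢ (p, 000001, Y#) ⊢ (p, 00001, #) ⊢ (p, 0001, Y#) ⊢ (p, 001, #) ⊢ (p, 01, Y#) ⊢ (p, 1, #) ⊢ (q, ε, #) ⊢ (q, ε, ε)
All input consumed and the stack is empty.

Accept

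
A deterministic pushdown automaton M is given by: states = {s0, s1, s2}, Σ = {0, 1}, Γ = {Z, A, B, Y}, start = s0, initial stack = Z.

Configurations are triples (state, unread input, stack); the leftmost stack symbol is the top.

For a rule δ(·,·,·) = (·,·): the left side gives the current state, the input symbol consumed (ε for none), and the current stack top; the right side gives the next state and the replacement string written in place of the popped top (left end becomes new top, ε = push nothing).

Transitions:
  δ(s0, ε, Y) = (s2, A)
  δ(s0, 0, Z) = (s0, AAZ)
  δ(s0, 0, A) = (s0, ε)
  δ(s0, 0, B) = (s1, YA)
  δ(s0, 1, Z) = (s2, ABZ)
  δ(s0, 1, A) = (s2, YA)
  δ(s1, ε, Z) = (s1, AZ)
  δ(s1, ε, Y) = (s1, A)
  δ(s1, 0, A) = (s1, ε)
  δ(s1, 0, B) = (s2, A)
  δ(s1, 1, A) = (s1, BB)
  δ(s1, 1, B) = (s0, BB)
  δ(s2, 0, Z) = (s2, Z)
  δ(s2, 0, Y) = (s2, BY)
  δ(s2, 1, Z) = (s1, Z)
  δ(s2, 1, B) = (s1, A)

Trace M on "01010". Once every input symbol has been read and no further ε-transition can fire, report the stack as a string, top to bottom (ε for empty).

AAAZ

(s0, 01010, Z) ⊢ (s0, 1010, AAZ) ⊢ (s2, 010, YAAZ) ⊢ (s2, 10, BYAAZ) ⊢ (s1, 0, AYAAZ) ⊢ (s1, ε, YAAZ) ⊢ (s1, ε, AAAZ)
All input consumed in state s1 with stack AAAZ.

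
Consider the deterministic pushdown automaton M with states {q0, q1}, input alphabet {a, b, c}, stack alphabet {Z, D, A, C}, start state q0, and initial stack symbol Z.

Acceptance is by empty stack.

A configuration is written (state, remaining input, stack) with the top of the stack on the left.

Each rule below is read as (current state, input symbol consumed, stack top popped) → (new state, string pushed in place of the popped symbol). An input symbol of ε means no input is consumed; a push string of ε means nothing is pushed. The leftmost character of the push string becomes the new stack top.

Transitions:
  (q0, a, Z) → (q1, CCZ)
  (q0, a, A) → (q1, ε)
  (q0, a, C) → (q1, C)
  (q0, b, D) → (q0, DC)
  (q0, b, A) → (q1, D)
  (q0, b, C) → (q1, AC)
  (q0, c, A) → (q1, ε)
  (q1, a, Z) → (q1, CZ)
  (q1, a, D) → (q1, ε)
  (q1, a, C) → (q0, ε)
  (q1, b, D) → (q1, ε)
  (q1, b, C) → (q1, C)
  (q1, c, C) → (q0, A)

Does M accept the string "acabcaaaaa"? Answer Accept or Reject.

(q0, acabcaaaaa, Z)
  read a, top Z: go to q1, push CCZ → (q1, cabcaaaaa, CCZ)
  read c, top C: go to q0, push A → (q0, abcaaaaa, ACZ)
  read a, top A: go to q1, push ε → (q1, bcaaaaa, CZ)
  read b, top C: go to q1, push C → (q1, caaaaa, CZ)
  read c, top C: go to q0, push A → (q0, aaaaa, AZ)
  read a, top A: go to q1, push ε → (q1, aaaa, Z)
  read a, top Z: go to q1, push CZ → (q1, aaa, CZ)
  read a, top C: go to q0, push ε → (q0, aa, Z)
  read a, top Z: go to q1, push CCZ → (q1, a, CCZ)
  read a, top C: go to q0, push ε → (q0, ε, CZ)
All input consumed; stack is CZ, not empty, and no further ε-move applies.

Reject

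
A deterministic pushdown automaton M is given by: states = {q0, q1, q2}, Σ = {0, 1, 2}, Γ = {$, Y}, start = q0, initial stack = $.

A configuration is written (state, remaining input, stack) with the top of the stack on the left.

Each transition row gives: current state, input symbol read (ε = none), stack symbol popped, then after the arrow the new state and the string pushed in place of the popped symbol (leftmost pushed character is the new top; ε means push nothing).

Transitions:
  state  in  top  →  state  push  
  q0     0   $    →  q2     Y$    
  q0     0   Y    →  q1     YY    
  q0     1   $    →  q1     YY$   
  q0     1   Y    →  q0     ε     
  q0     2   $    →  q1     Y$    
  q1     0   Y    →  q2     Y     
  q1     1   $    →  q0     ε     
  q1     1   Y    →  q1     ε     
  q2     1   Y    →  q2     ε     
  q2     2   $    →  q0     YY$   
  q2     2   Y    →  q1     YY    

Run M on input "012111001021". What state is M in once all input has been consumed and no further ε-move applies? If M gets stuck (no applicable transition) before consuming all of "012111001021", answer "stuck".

(q0, 012111001021, $)
  read 0, top $: go to q2, push Y$ → (q2, 12111001021, Y$)
  read 1, top Y: go to q2, push ε → (q2, 2111001021, $)
  read 2, top $: go to q0, push YY$ → (q0, 111001021, YY$)
  read 1, top Y: go to q0, push ε → (q0, 11001021, Y$)
  read 1, top Y: go to q0, push ε → (q0, 1001021, $)
  read 1, top $: go to q1, push YY$ → (q1, 001021, YY$)
  read 0, top Y: go to q2, push Y → (q2, 01021, YY$)
No transition for (q2, 0, top Y); M blocks with input 01021 remaining.

stuck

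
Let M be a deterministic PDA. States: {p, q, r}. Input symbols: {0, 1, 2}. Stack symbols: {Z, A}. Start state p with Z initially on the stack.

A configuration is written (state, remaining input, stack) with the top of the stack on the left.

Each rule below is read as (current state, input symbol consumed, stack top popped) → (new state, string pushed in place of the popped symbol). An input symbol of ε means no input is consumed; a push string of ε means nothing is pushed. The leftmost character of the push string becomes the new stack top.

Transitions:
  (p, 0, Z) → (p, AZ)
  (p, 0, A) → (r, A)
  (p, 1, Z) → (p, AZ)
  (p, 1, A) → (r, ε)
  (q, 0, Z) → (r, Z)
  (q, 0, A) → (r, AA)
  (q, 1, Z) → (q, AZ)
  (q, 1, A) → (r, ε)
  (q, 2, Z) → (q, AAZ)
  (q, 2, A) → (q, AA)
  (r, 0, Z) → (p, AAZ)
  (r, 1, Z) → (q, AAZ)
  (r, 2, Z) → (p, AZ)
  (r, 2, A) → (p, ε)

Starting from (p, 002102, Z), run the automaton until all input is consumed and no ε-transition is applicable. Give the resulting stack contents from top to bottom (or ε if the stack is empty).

Z

(p, 002102, Z) ⊢ (p, 02102, AZ) ⊢ (r, 2102, AZ) ⊢ (p, 102, Z) ⊢ (p, 02, AZ) ⊢ (r, 2, AZ) ⊢ (p, ε, Z)
All input consumed in state p with stack Z.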